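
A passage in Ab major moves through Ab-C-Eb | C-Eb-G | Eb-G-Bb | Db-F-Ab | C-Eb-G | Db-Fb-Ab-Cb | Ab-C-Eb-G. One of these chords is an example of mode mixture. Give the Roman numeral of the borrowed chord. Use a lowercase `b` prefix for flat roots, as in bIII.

Ab major has the diatonic set Ab, Bbm, Cm, Db, Eb, Fm, Gdim. Ab–C–Eb = Ab, C–Eb–G = Cm, Eb–G–Bb = Eb, Db–F–Ab = Db and Ab–C–Eb–G = Abmaj7 are all diatonic. But Db–Fb–Ab–Cb is foreign: the diatonic IV on degree 4 is Db, whereas Dbm7 comes from Ab minor. It is labeled iv7.

iv7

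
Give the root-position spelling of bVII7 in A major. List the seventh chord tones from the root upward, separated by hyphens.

G-B-D-F

bVII7 is built on the lowered scale degree 7. In A major degree 7 is G#; lowered it becomes G. Stacking thirds in A minor on G gives G–B–D–F.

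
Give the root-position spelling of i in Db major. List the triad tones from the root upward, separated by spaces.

Db Fb Ab

The root, Db, is scale degree 1 — the same note in Db major and Db minor; only the chord quality changes. Stacking thirds in Db minor on Db gives Db–Fb–Ab.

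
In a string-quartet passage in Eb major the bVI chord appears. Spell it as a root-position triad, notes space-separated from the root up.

bVI is built on the lowered scale degree 6. In Eb major degree 6 is C; lowered it becomes Cb. Stacking thirds in Eb minor on Cb gives Cb–Eb–Gb.

Cb Eb Gb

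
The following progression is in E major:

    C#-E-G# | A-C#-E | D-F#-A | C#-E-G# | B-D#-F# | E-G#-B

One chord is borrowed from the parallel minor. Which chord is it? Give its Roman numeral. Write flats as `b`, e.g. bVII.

bVII

E major has the diatonic set E, F#m, G#m, A, B, C#m, D#dim. Of the given chords, C#–E–G# = C#m, A–C#–E = A, B–D#–F# = B and E–G#–B = E are diatonic. D–F#–A is not: scale degree 7 in E major carries D#dim (vii°). In E minor the chord on that degree is D, so here it functions as bVII, borrowed from the parallel minor.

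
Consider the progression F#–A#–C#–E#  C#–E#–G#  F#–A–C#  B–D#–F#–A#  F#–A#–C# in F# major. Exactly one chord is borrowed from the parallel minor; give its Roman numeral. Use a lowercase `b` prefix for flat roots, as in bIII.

i

In F# major the diatonic chords are F#, G#m, A#m, B, C#, D#m, E#dim. F#–A#–C#–E# = F#maj7, C#–E#–G# = C#, B–D#–F#–A# = Bmaj7 and F#–A#–C# = F# all belong to that set. F#–A–C# is not: scale degree 1 in F# major carries F# (I). In F# minor the chord on that degree is F#m, so here it functions as i, borrowed from the parallel minor.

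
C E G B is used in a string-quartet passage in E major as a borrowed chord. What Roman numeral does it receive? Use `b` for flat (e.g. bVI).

C is the lowered form of scale degree 6 in E major (the diatonic degree 6 is C#). The diatonic chord on degree 6 would be C#m (vi), but C–E–G–B is the major-seventh chord from E minor. As a borrowed chord it is labeled bVImaj7.

bVImaj7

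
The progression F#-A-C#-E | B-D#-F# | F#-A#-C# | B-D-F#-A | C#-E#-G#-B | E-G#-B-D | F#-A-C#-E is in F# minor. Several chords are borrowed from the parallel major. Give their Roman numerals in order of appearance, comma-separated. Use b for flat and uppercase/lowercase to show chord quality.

IV, I

F# minor has the diatonic set F#m, G#dim, A, Bm, C#, D, E (with V from harmonic minor). F#–A–C#–E = F#m7, B–D–F#–A = Bm7, C#–E#–G#–B = C#7 and E–G#–B–D = E7 are all diatonic. B–D#–F# is not: scale degree 4 in F# minor carries Bm (iv). In F# major the chord on that degree is B, so here it functions as IV, borrowed from the parallel major. F#–A#–C# doesn't fit — on degree 1 F# minor would have F#m (i). F# is the degree-1 chord of F# major, so it is the borrowed I.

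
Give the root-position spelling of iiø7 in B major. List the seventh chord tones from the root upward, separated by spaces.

iiø7 is built on scale degree 2, which is C# in both B major and its parallel. Building the half-diminished-seventh chord from the parallel minor on C#: C#–E–G–B.

C# E G B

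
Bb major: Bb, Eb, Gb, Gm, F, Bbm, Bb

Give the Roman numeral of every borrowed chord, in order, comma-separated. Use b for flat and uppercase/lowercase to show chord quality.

The diatonic triads in Bb major are Bb, Cm, Dm, Eb, F, Gm, Adim. Of the given chords, Bb, Eb, Gm and F are diatonic. Gb (Gb–Bb–Db) doesn't fit — on degree 6 Bb major would have Gm (vi). Gb is the degree-6 chord of Bb minor, so it is the borrowed bVI. Bbm (Bb–Db–F) is not: scale degree 1 in Bb major carries Bb (I). In Bb minor the chord on that degree is Bbm, so here it functions as i, borrowed from the parallel minor.

bVI, i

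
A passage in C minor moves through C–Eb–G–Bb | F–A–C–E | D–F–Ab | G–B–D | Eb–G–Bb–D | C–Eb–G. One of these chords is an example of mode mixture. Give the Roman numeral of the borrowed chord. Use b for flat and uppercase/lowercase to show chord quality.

IVmaj7

In C minor (with V from harmonic minor) the diatonic chords are Cm, Ddim, Eb, Fm, G, Ab, Bb. C–Eb–G–Bb = Cm7, D–F–Ab = Ddim, G–B–D = G, Eb–G–Bb–D = Ebmaj7 and C–Eb–G = Cm all belong to that set. But F–A–C–E is foreign: the diatonic iv on degree 4 is Fm, whereas Fmaj7 comes from C major. It is labeled IVmaj7.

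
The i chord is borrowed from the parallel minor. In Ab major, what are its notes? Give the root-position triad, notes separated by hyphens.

Ab-Cb-Eb

The root, Ab, is scale degree 1 — the same note in Ab major and Ab minor; only the chord quality changes. Stacking thirds in Ab minor on Ab gives Ab–Cb–Eb.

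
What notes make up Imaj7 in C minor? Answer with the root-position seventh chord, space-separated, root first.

C E G B

Imaj7 is built on scale degree 1, which is C in both C minor and its parallel. Building the major-seventh chord from the parallel major on C: C–E–G–B.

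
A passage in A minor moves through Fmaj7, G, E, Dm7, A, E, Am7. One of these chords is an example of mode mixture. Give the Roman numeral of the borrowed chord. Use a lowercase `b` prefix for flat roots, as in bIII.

In A minor (with V from harmonic minor) the diatonic chords are Am, Bdim, C, Dm, E, F, G. Of the given chords, Fmaj7, G, E, Dm7 and Am7 are diatonic. A (A–C#–E) is not: scale degree 1 in A minor carries Am (i). In A major the chord on that degree is A, so here it functions as I, borrowed from the parallel major.

I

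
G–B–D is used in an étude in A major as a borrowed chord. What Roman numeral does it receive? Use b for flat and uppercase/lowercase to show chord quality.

In A major scale degree 7 is G#; G is its lowered form, from A minor. Diatonically A major has G#dim (vii°) on that degree; G–B–D is instead the major chord native to A minor, so it takes the label bVII.

bVII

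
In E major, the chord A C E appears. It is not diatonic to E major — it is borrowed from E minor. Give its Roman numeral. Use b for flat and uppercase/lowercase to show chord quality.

iv

The root A is the diatonic 4th degree of E major; the borrowing shows in the chord quality. The diatonic chord on degree 4 would be A (IV), but A–C–E is the minor chord from E minor. As a borrowed chord it is labeled iv.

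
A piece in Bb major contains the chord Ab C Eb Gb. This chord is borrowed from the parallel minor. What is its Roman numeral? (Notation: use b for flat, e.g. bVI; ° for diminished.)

bVII7

Ab is the lowered form of scale degree 7 in Bb major (the diatonic degree 7 is A). The diatonic chord on degree 7 would be Adim (vii°), but Ab–C–Eb–Gb is the dominant-seventh chord from Bb minor. As a borrowed chord it is labeled bVII7.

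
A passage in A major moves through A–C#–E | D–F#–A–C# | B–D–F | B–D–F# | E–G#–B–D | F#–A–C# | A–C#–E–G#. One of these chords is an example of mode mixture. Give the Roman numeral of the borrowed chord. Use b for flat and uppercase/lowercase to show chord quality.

ii°

The diatonic triads in A major are A, Bm, C#m, D, E, F#m, G#dim. A–C#–E = A, D–F#–A–C# = Dmaj7, B–D–F# = Bm, E–G#–B–D = E7, F#–A–C# = F#m and A–C#–E–G# = Amaj7 are all diatonic. B–D–F is not: scale degree 2 in A major carries Bm (ii). In A minor the chord on that degree is Bdim, so here it functions as ii°, borrowed from the parallel minor.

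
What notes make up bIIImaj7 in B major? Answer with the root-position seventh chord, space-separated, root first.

D F# A C#

bIIImaj7 is built on the lowered scale degree 3. In B major degree 3 is D#; lowered it becomes D. Building the major-seventh chord from the parallel minor on D: D–F#–A–C#.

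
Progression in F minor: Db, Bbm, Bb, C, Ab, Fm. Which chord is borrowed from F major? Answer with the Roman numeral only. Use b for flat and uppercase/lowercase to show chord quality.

IV

The diatonic triads in F minor (with V from harmonic minor) are Fm, Gdim, Ab, Bbm, C, Db, Eb. Db, Bbm, C, Ab and Fm are all diatonic. Bb (Bb–D–F) doesn't fit — on degree 4 F minor would have Bbm (iv). Bb is the degree-4 chord of F major, so it is the borrowed IV.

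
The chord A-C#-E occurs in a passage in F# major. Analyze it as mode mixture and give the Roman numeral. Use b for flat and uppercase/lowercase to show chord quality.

A is the lowered form of scale degree 3 in F# major (the diatonic degree 3 is A#). The diatonic chord on degree 3 would be A#m (iii), but A–C#–E is the major chord from F# minor. As a borrowed chord it is labeled bIII.

bIII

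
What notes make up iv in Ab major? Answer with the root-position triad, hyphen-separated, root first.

Db-Fb-Ab

iv is built on scale degree 4, which is Db in both Ab major and its parallel. Building the minor chord from the parallel minor on Db: Db–Fb–Ab.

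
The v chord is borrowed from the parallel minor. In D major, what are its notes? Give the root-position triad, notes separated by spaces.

A C E

v is built on scale degree 5, which is A in both D major and its parallel. Stacking thirds in D minor on A gives A–C–E.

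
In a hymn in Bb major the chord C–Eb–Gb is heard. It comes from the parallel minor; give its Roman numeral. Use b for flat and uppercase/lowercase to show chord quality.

ii°

The root C is the diatonic 2nd degree of Bb major; the borrowing shows in the chord quality. C–Eb–Gb is a diminished chord — the form found in Bb minor, not the diatonic ii (Cm). Borrowed into Bb major it is written ii°.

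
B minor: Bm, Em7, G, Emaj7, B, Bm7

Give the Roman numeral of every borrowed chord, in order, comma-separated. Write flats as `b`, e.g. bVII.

IVmaj7, I

The diatonic triads in B minor (with V from harmonic minor) are Bm, C#dim, D, Em, F#, G, A. Bm, Em7, G and Bm7 are all diatonic. But Emaj7 (E–G#–B–D#) is foreign: the diatonic iv on degree 4 is Em, whereas Emaj7 comes from B major. It is labeled IVmaj7. B (B–D#–F#) doesn't fit — on degree 1 B minor would have Bm (i). B is the degree-1 chord of B major, so it is the borrowed I.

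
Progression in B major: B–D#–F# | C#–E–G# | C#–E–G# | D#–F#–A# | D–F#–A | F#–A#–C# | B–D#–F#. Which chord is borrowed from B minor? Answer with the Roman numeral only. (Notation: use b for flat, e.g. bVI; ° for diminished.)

bIII

In B major the diatonic chords are B, C#m, D#m, E, F#, G#m, A#dim. B–D#–F# = B, C#–E–G# = C#m, D#–F#–A# = D#m and F#–A#–C# = F# are all diatonic. D–F#–A is not: scale degree 3 in B major carries D#m (iii). In B minor the chord on that degree is D, so here it functions as bIII, borrowed from the parallel minor.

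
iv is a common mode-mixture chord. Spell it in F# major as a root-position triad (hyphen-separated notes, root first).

B-D-F#

The root, B, is scale degree 4 — the same note in F# major and F# minor; only the chord quality changes. In F# minor the chord on B is B–D–F#.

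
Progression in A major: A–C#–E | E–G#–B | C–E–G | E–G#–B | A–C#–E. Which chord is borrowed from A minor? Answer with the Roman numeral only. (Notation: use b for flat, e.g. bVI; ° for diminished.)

bIII

In A major the diatonic chords are A, Bm, C#m, D, E, F#m, G#dim. Of the given chords, A–C#–E = A and E–G#–B = E are diatonic. C–E–G is not: scale degree 3 in A major carries C#m (iii). In A minor the chord on that degree is C, so here it functions as bIII, borrowed from the parallel minor.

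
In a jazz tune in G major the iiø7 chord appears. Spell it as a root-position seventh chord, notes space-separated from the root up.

iiø7 is built on scale degree 2, which is A in both G major and its parallel. Stacking thirds in G minor on A gives A–C–Eb–G.

A C Eb G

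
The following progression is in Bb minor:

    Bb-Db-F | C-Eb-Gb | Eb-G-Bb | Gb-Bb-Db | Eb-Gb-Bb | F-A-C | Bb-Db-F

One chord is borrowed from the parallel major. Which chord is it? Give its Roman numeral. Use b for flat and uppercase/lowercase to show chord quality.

IV

In Bb minor (with V from harmonic minor) the diatonic chords are Bbm, Cdim, Db, Ebm, F, Gb, Ab. Of the given chords, Bb–Db–F = Bbm, C–Eb–Gb = Cdim, Gb–Bb–Db = Gb, Eb–Gb–Bb = Ebm and F–A–C = F are diatonic. Eb–G–Bb doesn't fit — on degree 4 Bb minor would have Ebm (iv). Eb is the degree-4 chord of Bb major, so it is the borrowed IV.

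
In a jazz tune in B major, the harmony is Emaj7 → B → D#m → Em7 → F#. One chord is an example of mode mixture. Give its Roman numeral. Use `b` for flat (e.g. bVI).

iv7

B major has the diatonic set B, C#m, D#m, E, F#, G#m, A#dim. Of the given chords, Emaj7, B, D#m and F# are diatonic. Em7 (E–G–B–D) is not: scale degree 4 in B major carries E (IV). In B minor the chord on that degree is Em7, so here it functions as iv7, borrowed from the parallel minor.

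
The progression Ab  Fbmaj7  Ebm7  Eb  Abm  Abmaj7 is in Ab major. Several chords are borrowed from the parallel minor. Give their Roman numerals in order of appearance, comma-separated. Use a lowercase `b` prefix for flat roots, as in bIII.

Ab major has the diatonic set Ab, Bbm, Cm, Db, Eb, Fm, Gdim. Of the given chords, Ab, Eb and Abmaj7 are diatonic. Fbmaj7 (Fb–Ab–Cb–Eb) is not: scale degree 6 in Ab major carries Fm (vi). In Ab minor the chord on that degree is Fbmaj7, so here it functions as bVImaj7, borrowed from the parallel minor. Ebm7 (Eb–Gb–Bb–Db) doesn't fit — on degree 5 Ab major would have Eb (V). Ebm7 is the degree-5 chord of Ab minor, so it is the borrowed v7. Abm (Ab–Cb–Eb) is not: scale degree 1 in Ab major carries Ab (I). In Ab minor the chord on that degree is Abm, so here it functions as i, borrowed from the parallel minor.

bVImaj7, v7, i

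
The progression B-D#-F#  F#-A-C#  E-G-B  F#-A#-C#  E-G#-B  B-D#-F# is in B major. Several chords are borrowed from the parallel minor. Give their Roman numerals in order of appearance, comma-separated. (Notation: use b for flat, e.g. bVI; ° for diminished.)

B major has the diatonic set B, C#m, D#m, E, F#, G#m, A#dim. B–D#–F# = B, F#–A#–C# = F# and E–G#–B = E are all diatonic. F#–A–C# is not: scale degree 5 in B major carries F# (V). In B minor the chord on that degree is F#m, so here it functions as v, borrowed from the parallel minor. But E–G–B is foreign: the diatonic IV on degree 4 is E, whereas Em comes from B minor. It is labeled iv.

v, iv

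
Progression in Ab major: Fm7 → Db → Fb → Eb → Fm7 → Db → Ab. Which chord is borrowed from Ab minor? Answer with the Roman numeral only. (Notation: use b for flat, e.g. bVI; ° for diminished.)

bVI

In Ab major the diatonic chords are Ab, Bbm, Cm, Db, Eb, Fm, Gdim. Fm7, Db, Eb and Ab are all diatonic. Fb (Fb–Ab–Cb) is not: scale degree 6 in Ab major carries Fm (vi). In Ab minor the chord on that degree is Fb, so here it functions as bVI, borrowed from the parallel minor.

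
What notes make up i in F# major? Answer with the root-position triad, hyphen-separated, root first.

F#-A-C#

The root, F#, is scale degree 1 — the same note in F# major and F# minor; only the chord quality changes. Stacking thirds in F# minor on F# gives F#–A–C#.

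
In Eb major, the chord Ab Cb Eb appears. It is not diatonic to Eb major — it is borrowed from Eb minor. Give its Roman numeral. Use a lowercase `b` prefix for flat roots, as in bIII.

Ab is scale degree 4 in Eb major. Ab–Cb–Eb is a minor chord — the form found in Eb minor, not the diatonic IV (Ab). Borrowed into Eb major it is written iv.

iv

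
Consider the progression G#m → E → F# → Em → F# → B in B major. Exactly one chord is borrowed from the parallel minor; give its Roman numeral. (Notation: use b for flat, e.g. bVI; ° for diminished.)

B major has the diatonic set B, C#m, D#m, E, F#, G#m, A#dim. G#m, E, F# and B are all diatonic. But Em (E–G–B) is foreign: the diatonic IV on degree 4 is E, whereas Em comes from B minor. It is labeled iv.

iv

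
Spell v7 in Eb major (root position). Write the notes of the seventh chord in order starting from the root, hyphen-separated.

v7 is built on scale degree 5, which is Bb in both Eb major and its parallel. Building the minor-seventh chord from the parallel minor on Bb: Bb–Db–F–Ab.

Bb-Db-F-Ab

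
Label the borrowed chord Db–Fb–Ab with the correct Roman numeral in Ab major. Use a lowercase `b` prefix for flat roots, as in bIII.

iv

Db is scale degree 4 in Ab major. Diatonically Ab major has Db (IV) on that degree; Db–Fb–Ab is instead the minor chord native to Ab minor, so it takes the label iv.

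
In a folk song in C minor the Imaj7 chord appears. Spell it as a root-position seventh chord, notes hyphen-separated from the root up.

The root, C, is scale degree 1 — the same note in C minor and C major; only the chord quality changes. Building the major-seventh chord from the parallel major on C: C–E–G–B.

C-E-G-B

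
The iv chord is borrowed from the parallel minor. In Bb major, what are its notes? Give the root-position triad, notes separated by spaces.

Eb Gb Bb

iv is built on scale degree 4, which is Eb in both Bb major and its parallel. Building the minor chord from the parallel minor on Eb: Eb–Gb–Bb.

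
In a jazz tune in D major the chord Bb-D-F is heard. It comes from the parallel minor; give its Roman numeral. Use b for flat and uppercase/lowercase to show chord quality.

In D major scale degree 6 is B; Bb is its lowered form, from D minor. Bb–D–F is a major chord — the form found in D minor, not the diatonic vi (Bm). Borrowed into D major it is written bVI.

bVI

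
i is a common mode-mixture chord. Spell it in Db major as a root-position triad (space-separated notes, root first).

The root, Db, is scale degree 1 — the same note in Db major and Db minor; only the chord quality changes. Building the minor chord from the parallel minor on Db: Db–Fb–Ab.

Db Fb Ab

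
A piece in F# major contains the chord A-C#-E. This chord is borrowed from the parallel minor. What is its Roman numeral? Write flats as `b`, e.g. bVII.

bIII

In F# major scale degree 3 is A#; A is its lowered form, from F# minor. Diatonically F# major has A#m (iii) on that degree; A–C#–E is instead the major chord native to F# minor, so it takes the label bIII.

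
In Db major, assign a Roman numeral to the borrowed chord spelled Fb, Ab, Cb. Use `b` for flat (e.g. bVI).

The root Fb is the lowered 3rd scale degree — diatonically Db major has F there. Diatonically Db major has Fm (iii) on that degree; Fb–Ab–Cb is instead the major chord native to Db minor, so it takes the label bIII.

bIII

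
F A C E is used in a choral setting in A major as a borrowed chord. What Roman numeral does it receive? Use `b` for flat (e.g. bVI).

In A major scale degree 6 is F#; F is its lowered form, from A minor. F–A–C–E is a major-seventh chord — the form found in A minor, not the diatonic vi (F#m). Borrowed into A major it is written bVImaj7.

bVImaj7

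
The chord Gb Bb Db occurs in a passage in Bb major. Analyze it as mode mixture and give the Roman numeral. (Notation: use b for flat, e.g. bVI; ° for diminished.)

Gb is the lowered form of scale degree 6 in Bb major (the diatonic degree 6 is G). The diatonic chord on degree 6 would be Gm (vi), but Gb–Bb–Db is the major chord from Bb minor. As a borrowed chord it is labeled bVI.

bVI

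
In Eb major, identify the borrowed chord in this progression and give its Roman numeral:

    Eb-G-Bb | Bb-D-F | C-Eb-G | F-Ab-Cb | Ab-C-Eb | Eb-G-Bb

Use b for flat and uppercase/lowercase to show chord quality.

ii°

In Eb major the diatonic chords are Eb, Fm, Gm, Ab, Bb, Cm, Ddim. Eb–G–Bb = Eb, Bb–D–F = Bb, C–Eb–G = Cm and Ab–C–Eb = Ab all belong to that set. But F–Ab–Cb is foreign: the diatonic ii on degree 2 is Fm, whereas Fdim comes from Eb minor. It is labeled ii°.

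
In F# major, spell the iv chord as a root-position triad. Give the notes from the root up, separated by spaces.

B D F#

The root, B, is scale degree 4 — the same note in F# major and F# minor; only the chord quality changes. Building the minor chord from the parallel minor on B: B–D–F#.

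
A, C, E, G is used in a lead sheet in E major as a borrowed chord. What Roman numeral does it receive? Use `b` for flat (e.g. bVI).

iv7

A is scale degree 4 in E major. A–C–E–G is a minor-seventh chord — the form found in E minor, not the diatonic IV (A). Borrowed into E major it is written iv7.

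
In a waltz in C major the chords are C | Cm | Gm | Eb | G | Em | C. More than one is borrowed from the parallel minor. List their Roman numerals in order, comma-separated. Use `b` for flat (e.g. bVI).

In C major the diatonic chords are C, Dm, Em, F, G, Am, Bdim. C, G and Em all belong to that set. Cm (C–Eb–G) doesn't fit — on degree 1 C major would have C (I). Cm is the degree-1 chord of C minor, so it is the borrowed i. But Gm (G–Bb–D) is foreign: the diatonic V on degree 5 is G, whereas Gm comes from C minor. It is labeled v. Eb (Eb–G–Bb) doesn't fit — on degree 3 C major would have Em (iii). Eb is the degree-3 chord of C minor, so it is the borrowed bIII.

i, v, bIII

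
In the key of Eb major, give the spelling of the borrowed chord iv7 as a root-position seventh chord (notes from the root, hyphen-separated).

Ab-Cb-Eb-Gb

The root, Ab, is scale degree 4 — the same note in Eb major and Eb minor; only the chord quality changes. Stacking thirds in Eb minor on Ab gives Ab–Cb–Eb–Gb.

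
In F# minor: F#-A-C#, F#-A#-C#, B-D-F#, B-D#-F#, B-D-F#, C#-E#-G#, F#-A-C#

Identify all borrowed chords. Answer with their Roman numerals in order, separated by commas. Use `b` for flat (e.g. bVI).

In F# minor (with V from harmonic minor) the diatonic chords are F#m, G#dim, A, Bm, C#, D, E. F#–A–C# = F#m, B–D–F# = Bm and C#–E#–G# = C# all belong to that set. F#–A#–C# doesn't fit — on degree 1 F# minor would have F#m (i). F# is the degree-1 chord of F# major, so it is the borrowed I. B–D#–F# is not: scale degree 4 in F# minor carries Bm (iv). In F# major the chord on that degree is B, so here it functions as IV, borrowed from the parallel major.

I, IV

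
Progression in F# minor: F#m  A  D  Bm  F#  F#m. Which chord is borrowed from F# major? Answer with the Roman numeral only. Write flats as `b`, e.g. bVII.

F# minor has the diatonic set F#m, G#dim, A, Bm, C#, D, E (with V from harmonic minor). F#m, A, D and Bm all belong to that set. F# (F#–A#–C#) is not: scale degree 1 in F# minor carries F#m (i). In F# major the chord on that degree is F#, so here it functions as I, borrowed from the parallel major.

I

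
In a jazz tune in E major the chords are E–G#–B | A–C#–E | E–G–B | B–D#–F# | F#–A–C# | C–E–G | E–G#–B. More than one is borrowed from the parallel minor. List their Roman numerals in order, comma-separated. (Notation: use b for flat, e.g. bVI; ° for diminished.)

In E major the diatonic chords are E, F#m, G#m, A, B, C#m, D#dim. E–G#–B = E, A–C#–E = A, B–D#–F# = B and F#–A–C# = F#m are all diatonic. E–G–B doesn't fit — on degree 1 E major would have E (I). Em is the degree-1 chord of E minor, so it is the borrowed i. C–E–G is not: scale degree 6 in E major carries C#m (vi). In E minor the chord on that degree is C, so here it functions as bVI, borrowed from the parallel minor.

i, bVI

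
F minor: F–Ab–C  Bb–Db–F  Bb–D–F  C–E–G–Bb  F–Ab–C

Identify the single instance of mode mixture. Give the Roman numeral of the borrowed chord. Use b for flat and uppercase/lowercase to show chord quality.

The diatonic triads in F minor (with V from harmonic minor) are Fm, Gdim, Ab, Bbm, C, Db, Eb. F–Ab–C = Fm, Bb–Db–F = Bbm and C–E–G–Bb = C7 all belong to that set. Bb–D–F is not: scale degree 4 in F minor carries Bbm (iv). In F major the chord on that degree is Bb, so here it functions as IV, borrowed from the parallel major.

IV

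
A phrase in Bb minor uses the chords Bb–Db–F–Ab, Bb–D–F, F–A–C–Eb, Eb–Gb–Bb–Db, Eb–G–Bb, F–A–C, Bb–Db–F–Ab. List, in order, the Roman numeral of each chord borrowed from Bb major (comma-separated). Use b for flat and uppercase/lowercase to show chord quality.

I, IV

The diatonic triads in Bb minor (with V from harmonic minor) are Bbm, Cdim, Db, Ebm, F, Gb, Ab. Bb–Db–F–Ab = Bbm7, F–A–C–Eb = F7, Eb–Gb–Bb–Db = Ebm7 and F–A–C = F are all diatonic. Bb–D–F doesn't fit — on degree 1 Bb minor would have Bbm (i). Bb is the degree-1 chord of Bb major, so it is the borrowed I. But Eb–G–Bb is foreign: the diatonic iv on degree 4 is Ebm, whereas Eb comes from Bb major. It is labeled IV.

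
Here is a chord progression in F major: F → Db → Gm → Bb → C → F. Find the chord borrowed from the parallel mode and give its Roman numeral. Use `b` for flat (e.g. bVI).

bVI

In F major the diatonic chords are F, Gm, Am, Bb, C, Dm, Edim. F, Gm, Bb and C all belong to that set. But Db (Db–F–Ab) is foreign: the diatonic vi on degree 6 is Dm, whereas Db comes from F minor. It is labeled bVI.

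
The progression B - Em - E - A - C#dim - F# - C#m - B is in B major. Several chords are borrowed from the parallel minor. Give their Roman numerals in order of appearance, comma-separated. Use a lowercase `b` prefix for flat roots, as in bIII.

The diatonic triads in B major are B, C#m, D#m, E, F#, G#m, A#dim. B, E, F# and C#m are all diatonic. Em (E–G–B) doesn't fit — on degree 4 B major would have E (IV). Em is the degree-4 chord of B minor, so it is the borrowed iv. A (A–C#–E) is not: scale degree 7 in B major carries A#dim (vii°). In B minor the chord on that degree is A, so here it functions as bVII, borrowed from the parallel minor. C#dim (C#–E–G) doesn't fit — on degree 2 B major would have C#m (ii). C#dim is the degree-2 chord of B minor, so it is the borrowed ii°.

iv, bVII, ii°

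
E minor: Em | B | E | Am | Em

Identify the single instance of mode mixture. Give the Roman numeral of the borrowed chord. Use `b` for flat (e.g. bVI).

In E minor (with V from harmonic minor) the diatonic chords are Em, F#dim, G, Am, B, C, D. Em, B and Am all belong to that set. But E (E–G#–B) is foreign: the diatonic i on degree 1 is Em, whereas E comes from E major. It is labeled I.

I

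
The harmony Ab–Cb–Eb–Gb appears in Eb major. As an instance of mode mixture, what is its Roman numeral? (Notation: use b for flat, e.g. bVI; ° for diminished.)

The root Ab is the diatonic 4th degree of Eb major; the borrowing shows in the chord quality. Ab–Cb–Eb–Gb is a minor-seventh chord — the form found in Eb minor, not the diatonic IV (Ab). Borrowed into Eb major it is written iv7.

iv7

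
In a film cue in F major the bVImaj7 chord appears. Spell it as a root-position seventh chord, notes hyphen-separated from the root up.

Scale degree 6 in F major is D. bVImaj7 uses the lowered form, Db, taken from F minor. Stacking thirds in F minor on Db gives Db–F–Ab–C.

Db-F-Ab-C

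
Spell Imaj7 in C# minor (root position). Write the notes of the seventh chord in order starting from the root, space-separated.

The root, C#, is scale degree 1 — the same note in C# minor and C# major; only the chord quality changes. Building the major-seventh chord from the parallel major on C#: C#–E#–G#–B#.

C# E# G# B#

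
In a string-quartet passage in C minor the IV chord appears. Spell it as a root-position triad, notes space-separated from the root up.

F A C

The root, F, is scale degree 4 — the same note in C minor and C major; only the chord quality changes. Building the major chord from the parallel major on F: F–A–C.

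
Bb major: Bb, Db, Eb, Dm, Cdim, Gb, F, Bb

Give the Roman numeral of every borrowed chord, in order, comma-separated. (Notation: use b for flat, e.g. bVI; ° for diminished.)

bIII, ii°, bVI

Bb major has the diatonic set Bb, Cm, Dm, Eb, F, Gm, Adim. Of the given chords, Bb, Eb, Dm and F are diatonic. Db (Db–F–Ab) is not: scale degree 3 in Bb major carries Dm (iii). In Bb minor the chord on that degree is Db, so here it functions as bIII, borrowed from the parallel minor. Cdim (C–Eb–Gb) is not: scale degree 2 in Bb major carries Cm (ii). In Bb minor the chord on that degree is Cdim, so here it functions as ii°, borrowed from the parallel minor. Gb (Gb–Bb–Db) doesn't fit — on degree 6 Bb major would have Gm (vi). Gb is the degree-6 chord of Bb minor, so it is the borrowed bVI.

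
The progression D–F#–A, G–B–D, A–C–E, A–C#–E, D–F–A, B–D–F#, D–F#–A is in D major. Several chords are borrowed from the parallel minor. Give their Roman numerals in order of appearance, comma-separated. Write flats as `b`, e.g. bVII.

D major has the diatonic set D, Em, F#m, G, A, Bm, C#dim. D–F#–A = D, G–B–D = G, A–C#–E = A and B–D–F# = Bm are all diatonic. A–C–E doesn't fit — on degree 5 D major would have A (V). Am is the degree-5 chord of D minor, so it is the borrowed v. But D–F–A is foreign: the diatonic I on degree 1 is D, whereas Dm comes from D minor. It is labeled i.

v, i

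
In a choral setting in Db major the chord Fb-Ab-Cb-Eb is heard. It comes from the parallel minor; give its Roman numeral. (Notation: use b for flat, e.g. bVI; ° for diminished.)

The root Fb is the lowered 3rd scale degree — diatonically Db major has F there. The diatonic chord on degree 3 would be Fm (iii), but Fb–Ab–Cb–Eb is the major-seventh chord from Db minor. As a borrowed chord it is labeled bIIImaj7.

bIIImaj7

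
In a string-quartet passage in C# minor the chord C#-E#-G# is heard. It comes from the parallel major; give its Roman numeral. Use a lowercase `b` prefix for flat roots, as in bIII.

I

The root C# is the diatonic 1st degree of C# minor; the borrowing shows in the chord quality. C#–E#–G# is a major chord — the form found in C# major, not the diatonic i (C#m). Borrowed into C# minor it is written I.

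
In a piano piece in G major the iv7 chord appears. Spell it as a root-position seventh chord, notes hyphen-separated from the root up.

The root, C, is scale degree 4 — the same note in G major and G minor; only the chord quality changes. In G minor the chord on C is C–Eb–G–Bb.

C-Eb-G-Bb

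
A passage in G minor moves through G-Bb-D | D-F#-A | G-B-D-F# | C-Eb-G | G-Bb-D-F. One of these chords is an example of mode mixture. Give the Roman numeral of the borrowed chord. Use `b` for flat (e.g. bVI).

G minor has the diatonic set Gm, Adim, Bb, Cm, D, Eb, F (with V from harmonic minor). Of the given chords, G–Bb–D = Gm, D–F#–A = D, C–Eb–G = Cm and G–Bb–D–F = Gm7 are diatonic. But G–B–D–F# is foreign: the diatonic i on degree 1 is Gm, whereas Gmaj7 comes from G major. It is labeled Imaj7.

Imaj7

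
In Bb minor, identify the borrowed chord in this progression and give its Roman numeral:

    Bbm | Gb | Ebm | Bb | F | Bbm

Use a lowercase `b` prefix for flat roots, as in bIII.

I

The diatonic triads in Bb minor (with V from harmonic minor) are Bbm, Cdim, Db, Ebm, F, Gb, Ab. Of the given chords, Bbm, Gb, Ebm and F are diatonic. But Bb (Bb–D–F) is foreign: the diatonic i on degree 1 is Bbm, whereas Bb comes from Bb major. It is labeled I.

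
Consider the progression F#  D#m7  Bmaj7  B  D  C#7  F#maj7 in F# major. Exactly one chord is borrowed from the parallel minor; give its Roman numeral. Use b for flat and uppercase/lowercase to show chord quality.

In F# major the diatonic chords are F#, G#m, A#m, B, C#, D#m, E#dim. Of the given chords, F#, D#m7, Bmaj7, B, C#7 and F#maj7 are diatonic. But D (D–F#–A) is foreign: the diatonic vi on degree 6 is D#m, whereas D comes from F# minor. It is labeled bVI.

bVI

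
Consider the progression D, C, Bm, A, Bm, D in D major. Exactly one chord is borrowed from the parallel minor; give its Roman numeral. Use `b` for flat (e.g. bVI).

bVII

The diatonic triads in D major are D, Em, F#m, G, A, Bm, C#dim. D, Bm and A all belong to that set. C (C–E–G) is not: scale degree 7 in D major carries C#dim (vii°). In D minor the chord on that degree is C, so here it functions as bVII, borrowed from the parallel minor.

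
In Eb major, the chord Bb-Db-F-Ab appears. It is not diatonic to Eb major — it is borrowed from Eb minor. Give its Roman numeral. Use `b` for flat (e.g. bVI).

v7

The root Bb is the diatonic 5th degree of Eb major; the borrowing shows in the chord quality. Bb–Db–F–Ab is a minor-seventh chord — the form found in Eb minor, not the diatonic V (Bb). Borrowed into Eb major it is written v7.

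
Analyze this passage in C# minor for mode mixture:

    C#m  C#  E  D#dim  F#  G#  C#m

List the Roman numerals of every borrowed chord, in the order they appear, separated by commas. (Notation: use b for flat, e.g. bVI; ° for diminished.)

I, IV

C# minor has the diatonic set C#m, D#dim, E, F#m, G#, A, B (with V from harmonic minor). C#m, E, D#dim and G# are all diatonic. C# (C#–E#–G#) is not: scale degree 1 in C# minor carries C#m (i). In C# major the chord on that degree is C#, so here it functions as I, borrowed from the parallel major. F# (F#–A#–C#) doesn't fit — on degree 4 C# minor would have F#m (iv). F# is the degree-4 chord of C# major, so it is the borrowed IV.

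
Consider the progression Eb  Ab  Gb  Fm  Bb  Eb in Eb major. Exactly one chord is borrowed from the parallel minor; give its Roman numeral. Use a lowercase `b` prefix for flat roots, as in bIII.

In Eb major the diatonic chords are Eb, Fm, Gm, Ab, Bb, Cm, Ddim. Eb, Ab, Fm and Bb are all diatonic. Gb (Gb–Bb–Db) is not: scale degree 3 in Eb major carries Gm (iii). In Eb minor the chord on that degree is Gb, so here it functions as bIII, borrowed from the parallel minor.

bIII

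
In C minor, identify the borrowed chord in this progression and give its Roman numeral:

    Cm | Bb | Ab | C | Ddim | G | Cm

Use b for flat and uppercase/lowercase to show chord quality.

I

In C minor (with V from harmonic minor) the diatonic chords are Cm, Ddim, Eb, Fm, G, Ab, Bb. Cm, Bb, Ab, Ddim and G are all diatonic. C (C–E–G) is not: scale degree 1 in C minor carries Cm (i). In C major the chord on that degree is C, so here it functions as I, borrowed from the parallel major.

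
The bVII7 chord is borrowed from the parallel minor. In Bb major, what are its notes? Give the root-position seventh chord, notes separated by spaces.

bVII7 is built on the lowered scale degree 7. In Bb major degree 7 is A; lowered it becomes Ab. In Bb minor the chord on Ab is Ab–C–Eb–Gb.

Ab C Eb Gb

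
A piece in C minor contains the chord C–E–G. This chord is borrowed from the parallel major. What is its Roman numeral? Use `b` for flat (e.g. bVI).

I

The root C is the diatonic 1st degree of C minor; the borrowing shows in the chord quality. The diatonic chord on degree 1 would be Cm (i), but C–E–G is the major chord from C major. As a borrowed chord it is labeled I.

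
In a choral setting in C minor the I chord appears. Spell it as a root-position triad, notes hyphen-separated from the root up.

I is built on scale degree 1, which is C in both C minor and its parallel. In C major the chord on C is C–E–G.

C-E-G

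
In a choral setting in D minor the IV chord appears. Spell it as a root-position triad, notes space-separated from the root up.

IV is built on scale degree 4, which is G in both D minor and its parallel. Building the major chord from the parallel major on G: G–B–D.

G B D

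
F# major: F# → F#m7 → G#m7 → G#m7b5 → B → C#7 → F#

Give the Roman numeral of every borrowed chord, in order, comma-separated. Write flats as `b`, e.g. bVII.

i7, iiø7

In F# major the diatonic chords are F#, G#m, A#m, B, C#, D#m, E#dim. F#, G#m7, B and C#7 are all diatonic. F#m7 (F#–A–C#–E) doesn't fit — on degree 1 F# major would have F# (I). F#m7 is the degree-1 chord of F# minor, so it is the borrowed i7. G#m7b5 (G#–B–D–F#) is not: scale degree 2 in F# major carries G#m (ii). In F# minor the chord on that degree is G#m7b5, so here it functions as iiø7, borrowed from the parallel minor.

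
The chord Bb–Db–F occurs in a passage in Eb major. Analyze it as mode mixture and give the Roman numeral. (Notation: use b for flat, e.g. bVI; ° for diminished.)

v

The root Bb is the diatonic 5th degree of Eb major; the borrowing shows in the chord quality. Bb–Db–F is a minor chord — the form found in Eb minor, not the diatonic V (Bb). Borrowed into Eb major it is written v.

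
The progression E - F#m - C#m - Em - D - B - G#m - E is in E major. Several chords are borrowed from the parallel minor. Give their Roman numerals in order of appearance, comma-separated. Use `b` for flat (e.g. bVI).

In E major the diatonic chords are E, F#m, G#m, A, B, C#m, D#dim. Of the given chords, E, F#m, C#m, B and G#m are diatonic. Em (E–G–B) doesn't fit — on degree 1 E major would have E (I). Em is the degree-1 chord of E minor, so it is the borrowed i. D (D–F#–A) is not: scale degree 7 in E major carries D#dim (vii°). In E minor the chord on that degree is D, so here it functions as bVII, borrowed from the parallel minor.

i, bVII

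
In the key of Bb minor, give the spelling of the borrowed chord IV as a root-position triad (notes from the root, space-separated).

IV is built on scale degree 4, which is Eb in both Bb minor and its parallel. In Bb major the chord on Eb is Eb–G–Bb.

Eb G Bb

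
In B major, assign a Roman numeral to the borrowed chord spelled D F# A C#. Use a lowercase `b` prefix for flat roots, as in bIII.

bIIImaj7

D is the lowered form of scale degree 3 in B major (the diatonic degree 3 is D#). Diatonically B major has D#m (iii) on that degree; D–F#–A–C# is instead the major-seventh chord native to B minor, so it takes the label bIIImaj7.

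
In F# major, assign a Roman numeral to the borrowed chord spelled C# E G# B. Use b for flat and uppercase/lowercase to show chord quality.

C# is scale degree 5 in F# major. C#–E–G#–B is a minor-seventh chord — the form found in F# minor, not the diatonic V (C#). Borrowed into F# major it is written v7.

v7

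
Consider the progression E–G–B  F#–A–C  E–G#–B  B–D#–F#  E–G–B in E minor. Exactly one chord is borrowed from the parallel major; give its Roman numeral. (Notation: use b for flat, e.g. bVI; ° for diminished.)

The diatonic triads in E minor (with V from harmonic minor) are Em, F#dim, G, Am, B, C, D. Of the given chords, E–G–B = Em, F#–A–C = F#dim and B–D#–F# = B are diatonic. But E–G#–B is foreign: the diatonic i on degree 1 is Em, whereas E comes from E major. It is labeled I.

I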